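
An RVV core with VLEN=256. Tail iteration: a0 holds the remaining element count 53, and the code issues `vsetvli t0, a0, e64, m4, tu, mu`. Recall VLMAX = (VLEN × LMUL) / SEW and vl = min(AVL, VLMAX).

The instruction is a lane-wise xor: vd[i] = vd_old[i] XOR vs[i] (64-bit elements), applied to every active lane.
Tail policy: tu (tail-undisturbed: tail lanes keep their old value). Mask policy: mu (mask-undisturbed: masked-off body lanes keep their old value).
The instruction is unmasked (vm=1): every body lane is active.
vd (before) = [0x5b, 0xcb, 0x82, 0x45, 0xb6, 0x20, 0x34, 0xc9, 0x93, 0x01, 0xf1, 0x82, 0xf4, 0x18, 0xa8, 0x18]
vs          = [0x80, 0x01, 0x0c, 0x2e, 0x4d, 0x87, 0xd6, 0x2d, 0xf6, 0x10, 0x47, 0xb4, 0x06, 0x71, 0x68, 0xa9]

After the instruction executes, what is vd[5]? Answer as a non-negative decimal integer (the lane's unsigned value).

VLMAX = VLEN×LMUL/SEW = 256×4/64 = 16
vl ← min(53, 16) = 16
vd[0] xor(0x5b,0x80) -> 0xdb
vd[1] xor(0xcb,0x01) -> 0xca
vd[2] xor(0x82,0x0c) -> 0x8e
vd[3] xor(0x45,0x2e) -> 0x6b
vd[4] xor(0xb6,0x4d) -> 0xfb
vd[5] xor(0x20,0x87) -> 0xa7
vd[6] xor(0x34,0xd6) -> 0xe2
vd[7] xor(0xc9,0x2d) -> 0xe4
vd[8] xor(0x93,0xf6) -> 0x65
vd[9] xor(0x01,0x10) -> 0x11
vd[10] xor(0xf1,0x47) -> 0xb6
vd[11] xor(0x82,0xb4) -> 0x36
vd[12] xor(0xf4,0x06) -> 0xf2
vd[13] xor(0x18,0x71) -> 0x69
vd[14] xor(0xa8,0x68) -> 0xc0
vd[15] xor(0x18,0xa9) -> 0xb1

vd[5] = 167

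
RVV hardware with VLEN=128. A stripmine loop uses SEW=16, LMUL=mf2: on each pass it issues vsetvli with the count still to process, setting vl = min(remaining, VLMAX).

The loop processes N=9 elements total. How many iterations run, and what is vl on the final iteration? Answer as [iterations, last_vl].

[iterations, last_vl] = [3, 1]

VLMAX = VLEN×LMUL/SEW = 128×1/2/16 = 4
iterations = ceil(9/4) = 3; final-pass vl = 1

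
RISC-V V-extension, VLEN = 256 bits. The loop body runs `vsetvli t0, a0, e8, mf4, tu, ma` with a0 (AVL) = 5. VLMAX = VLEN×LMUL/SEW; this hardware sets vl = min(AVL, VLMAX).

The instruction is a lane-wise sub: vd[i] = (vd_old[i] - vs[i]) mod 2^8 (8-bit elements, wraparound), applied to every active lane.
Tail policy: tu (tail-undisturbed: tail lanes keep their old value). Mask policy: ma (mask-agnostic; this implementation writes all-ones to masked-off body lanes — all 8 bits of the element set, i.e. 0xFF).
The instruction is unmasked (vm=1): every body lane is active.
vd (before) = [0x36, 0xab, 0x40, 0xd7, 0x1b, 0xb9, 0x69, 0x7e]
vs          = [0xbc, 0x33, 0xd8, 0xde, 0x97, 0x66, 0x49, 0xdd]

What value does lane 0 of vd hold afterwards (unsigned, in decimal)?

vd[0] = 122

VLMAX = (256 × 1/4) / 8 = 8 lanes
vl ← min(5, 8) = 5
  i=0: sub(0x36,0xbc) → 122
  i=1: sub(0xab,0x33) → 120
  i=2: sub(0x40,0xd8) → 104
  i=3: sub(0xd7,0xde) → 249
  i=4: sub(0x1b,0x97) → 132
  i=5: tail/keep → 185
  i=6: tail/keep → 105
  i=7: tail/keep → 126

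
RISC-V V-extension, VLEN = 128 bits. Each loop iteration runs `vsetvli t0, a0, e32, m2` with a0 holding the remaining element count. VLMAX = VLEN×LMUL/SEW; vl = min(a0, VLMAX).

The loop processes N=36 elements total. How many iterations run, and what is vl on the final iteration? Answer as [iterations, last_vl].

[iterations, last_vl] = [5, 4]

lanes per group: 128·2/32 = 8
N=36: ⌈36/8⌉ = 5 iters; last vl = 36 − 4×8 = 4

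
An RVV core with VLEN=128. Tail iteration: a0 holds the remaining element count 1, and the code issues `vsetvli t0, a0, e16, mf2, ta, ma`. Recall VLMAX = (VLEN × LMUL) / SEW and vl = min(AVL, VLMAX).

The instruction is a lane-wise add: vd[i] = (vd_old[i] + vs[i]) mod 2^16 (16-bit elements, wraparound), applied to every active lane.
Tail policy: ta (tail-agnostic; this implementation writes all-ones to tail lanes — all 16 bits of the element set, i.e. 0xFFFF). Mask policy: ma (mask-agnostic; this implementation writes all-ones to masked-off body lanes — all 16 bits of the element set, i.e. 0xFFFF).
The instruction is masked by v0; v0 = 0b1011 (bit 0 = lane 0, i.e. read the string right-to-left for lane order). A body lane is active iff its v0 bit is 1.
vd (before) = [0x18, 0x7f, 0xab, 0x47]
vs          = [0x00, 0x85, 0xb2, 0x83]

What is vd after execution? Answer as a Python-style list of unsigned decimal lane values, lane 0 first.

VLMAX = VLEN×LMUL/SEW = 128×1/2/16 = 4
vl ← min(1, 4) = 1
[0] add(0x18,0x00) = 0x18
[1] tail/ones = 0xffff
[2] tail/ones = 0xffff
[3] tail/ones = 0xffff

vd = [24, 65535, 65535, 65535]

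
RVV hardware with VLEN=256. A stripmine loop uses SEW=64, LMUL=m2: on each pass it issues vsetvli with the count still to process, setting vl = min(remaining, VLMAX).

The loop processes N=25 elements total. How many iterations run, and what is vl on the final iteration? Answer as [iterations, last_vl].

[iterations, last_vl] = [4, 1]

lanes per group: 256·2/64 = 8
iterations = ceil(25/8) = 4; final-pass vl = 1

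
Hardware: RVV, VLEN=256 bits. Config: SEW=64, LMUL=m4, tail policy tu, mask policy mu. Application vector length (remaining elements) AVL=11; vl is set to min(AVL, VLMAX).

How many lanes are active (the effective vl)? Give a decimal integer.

VLMAX = VLEN×LMUL/SEW = 256×4/64 = 16
vl ← min(11, 16) = 11

vl = 11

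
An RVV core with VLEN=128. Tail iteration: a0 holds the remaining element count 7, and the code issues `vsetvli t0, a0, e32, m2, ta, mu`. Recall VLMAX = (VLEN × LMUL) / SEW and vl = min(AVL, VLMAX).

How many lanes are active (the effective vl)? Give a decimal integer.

vl = 7

lanes per group: 128·2/32 = 8
AVL=7 ≤ VLMAX=8, so vl = 7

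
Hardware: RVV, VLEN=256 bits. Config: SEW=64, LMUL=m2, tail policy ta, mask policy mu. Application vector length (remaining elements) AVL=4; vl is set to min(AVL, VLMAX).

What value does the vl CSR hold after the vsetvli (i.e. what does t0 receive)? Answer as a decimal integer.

vl = 4

lanes per group: 256·2/64 = 8
vl ← min(4, 8) = 4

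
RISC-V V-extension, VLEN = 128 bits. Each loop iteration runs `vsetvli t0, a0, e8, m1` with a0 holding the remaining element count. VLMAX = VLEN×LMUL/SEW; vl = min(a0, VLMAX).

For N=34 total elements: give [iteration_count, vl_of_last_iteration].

VLMAX = (128 × 1) / 8 = 16 lanes
iterations = ceil(34/16) = 3; final-pass vl = 2

[iterations, last_vl] = [3, 2]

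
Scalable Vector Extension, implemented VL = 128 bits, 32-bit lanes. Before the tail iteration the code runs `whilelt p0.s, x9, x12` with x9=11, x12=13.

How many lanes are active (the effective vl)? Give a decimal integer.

lane count: 128 div 32 = 4
p0[j] = (11+j < 13); true for j=0..1 → 2 lanes set

vl = 2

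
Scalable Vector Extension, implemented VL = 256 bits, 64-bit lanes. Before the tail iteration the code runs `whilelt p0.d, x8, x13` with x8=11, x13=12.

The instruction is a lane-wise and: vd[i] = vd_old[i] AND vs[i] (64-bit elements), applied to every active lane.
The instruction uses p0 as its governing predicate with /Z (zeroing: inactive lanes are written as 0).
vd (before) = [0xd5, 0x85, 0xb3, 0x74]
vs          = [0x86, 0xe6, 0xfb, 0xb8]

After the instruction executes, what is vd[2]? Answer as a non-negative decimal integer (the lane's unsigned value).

256-bit reg / 64-bit elem → 4 lanes
active while 11+j < 12, i.e. j ∈ [0,1) capped at 4 ⇒ 1
lane  0: and(0xd5,0x86) ⇒ 0x84
lane  1: tail/zero ⇒ 0x00
lane  2: tail/zero ⇒ 0x00
lane  3: tail/zero ⇒ 0x00

vd[2] = 0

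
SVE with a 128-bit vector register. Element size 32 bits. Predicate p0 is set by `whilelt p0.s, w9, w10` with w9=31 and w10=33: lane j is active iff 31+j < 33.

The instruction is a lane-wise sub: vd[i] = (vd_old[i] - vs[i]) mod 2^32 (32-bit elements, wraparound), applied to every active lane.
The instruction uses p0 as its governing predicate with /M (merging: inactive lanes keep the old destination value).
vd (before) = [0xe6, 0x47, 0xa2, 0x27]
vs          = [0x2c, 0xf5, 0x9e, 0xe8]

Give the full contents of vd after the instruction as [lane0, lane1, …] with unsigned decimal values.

register lanes = 128/32 = 4
whilelt: lane j active iff 31+j < 33 → j < 2 → 2 active
[0] sub(0xe6,0x2c) = 0xba
[1] sub(0x47,0xf5) = 0xffffff52
[2] tail/keep = 0xa2
[3] tail/keep = 0x27

vd = [186, 4294967122, 162, 39]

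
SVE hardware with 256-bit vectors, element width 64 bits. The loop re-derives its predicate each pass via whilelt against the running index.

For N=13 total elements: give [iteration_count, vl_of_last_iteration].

[iterations, last_vl] = [4, 1]

lane count: 256 div 64 = 4
13 elements at 4/iter → 4 passes, remainder 1 on the last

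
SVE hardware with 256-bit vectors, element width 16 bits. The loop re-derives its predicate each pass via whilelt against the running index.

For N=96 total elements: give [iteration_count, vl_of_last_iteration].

[iterations, last_vl] = [6, 16]

256-bit reg / 16-bit elem → 16 lanes
iterations = ceil(96/16) = 6; final-pass vl = 16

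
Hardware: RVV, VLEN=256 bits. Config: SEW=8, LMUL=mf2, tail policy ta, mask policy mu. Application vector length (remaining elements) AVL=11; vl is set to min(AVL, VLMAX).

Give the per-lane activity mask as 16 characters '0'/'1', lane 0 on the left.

predicate = 1111111111100000

VLMAX = (256 × 1/2) / 8 = 16 lanes
AVL=11 ≤ VLMAX=16, so vl = 11
bits (lane 0 leftmost): 1111111111100000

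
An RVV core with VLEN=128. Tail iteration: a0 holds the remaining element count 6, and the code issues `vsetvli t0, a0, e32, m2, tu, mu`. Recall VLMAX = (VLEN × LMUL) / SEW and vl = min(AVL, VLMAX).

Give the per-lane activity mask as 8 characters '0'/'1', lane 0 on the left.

predicate = 11111100

VLMAX = (128 × 2) / 32 = 8 lanes
vl ← min(6, 8) = 6
bits (lane 0 leftmost): 11111100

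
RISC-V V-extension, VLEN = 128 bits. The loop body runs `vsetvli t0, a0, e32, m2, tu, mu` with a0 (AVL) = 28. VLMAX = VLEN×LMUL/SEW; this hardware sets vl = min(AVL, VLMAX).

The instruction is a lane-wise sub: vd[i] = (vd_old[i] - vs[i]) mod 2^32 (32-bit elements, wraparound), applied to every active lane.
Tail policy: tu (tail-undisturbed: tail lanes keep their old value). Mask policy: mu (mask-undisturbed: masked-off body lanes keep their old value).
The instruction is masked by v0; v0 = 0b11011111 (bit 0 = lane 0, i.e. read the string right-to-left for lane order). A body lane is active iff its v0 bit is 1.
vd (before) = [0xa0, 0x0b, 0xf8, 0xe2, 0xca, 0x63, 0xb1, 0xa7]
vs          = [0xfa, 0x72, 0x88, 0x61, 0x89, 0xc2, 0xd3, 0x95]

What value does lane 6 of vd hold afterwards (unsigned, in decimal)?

VLMAX = VLEN×LMUL/SEW = 128×2/32 = 8
vl ← min(28, 8) = 8
  i=0: sub(0xa0,0xfa) → 4294967206
  i=1: sub(0x0b,0x72) → 4294967193
  i=2: sub(0xf8,0x88) → 112
  i=3: sub(0xe2,0x61) → 129
  i=4: sub(0xca,0x89) → 65
  i=5: mask-off/keep → 99
  i=6: sub(0xb1,0xd3) → 4294967262
  i=7: sub(0xa7,0x95) → 18

vd[6] = 4294967262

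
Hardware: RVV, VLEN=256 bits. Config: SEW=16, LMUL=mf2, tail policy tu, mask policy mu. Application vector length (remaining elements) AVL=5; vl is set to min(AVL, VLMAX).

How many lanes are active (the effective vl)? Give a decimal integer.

vl = 5

lanes per group: 256·1/2/16 = 8
vl ← min(5, 8) = 5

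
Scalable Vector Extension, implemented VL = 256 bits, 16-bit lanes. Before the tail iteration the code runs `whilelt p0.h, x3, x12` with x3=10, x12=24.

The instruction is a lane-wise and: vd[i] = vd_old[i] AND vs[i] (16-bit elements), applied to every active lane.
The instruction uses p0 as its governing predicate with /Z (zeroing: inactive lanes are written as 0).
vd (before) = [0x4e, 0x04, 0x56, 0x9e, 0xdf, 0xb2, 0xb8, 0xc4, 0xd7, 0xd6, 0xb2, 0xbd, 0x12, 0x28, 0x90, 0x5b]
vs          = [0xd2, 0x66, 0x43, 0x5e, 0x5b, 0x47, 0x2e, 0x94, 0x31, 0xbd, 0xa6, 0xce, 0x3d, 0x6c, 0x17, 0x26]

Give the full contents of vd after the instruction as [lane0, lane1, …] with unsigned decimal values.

lane count: 256 div 16 = 16
active while 10+j < 24, i.e. j ∈ [0,14) capped at 16 ⇒ 14
vd[0] and(0x4e,0xd2) -> 0x42
vd[1] and(0x04,0x66) -> 0x04
vd[2] and(0x56,0x43) -> 0x42
vd[3] and(0x9e,0x5e) -> 0x1e
vd[4] and(0xdf,0x5b) -> 0x5b
vd[5] and(0xb2,0x47) -> 0x02
vd[6] and(0xb8,0x2e) -> 0x28
vd[7] and(0xc4,0x94) -> 0x84
vd[8] and(0xd7,0x31) -> 0x11
vd[9] and(0xd6,0xbd) -> 0x94
vd[10] and(0xb2,0xa6) -> 0xa2
vd[11] and(0xbd,0xce) -> 0x8c
vd[12] and(0x12,0x3d) -> 0x10
vd[13] and(0x28,0x6c) -> 0x28
vd[14] tail/zero -> 0x00
vd[15] tail/zero -> 0x00

vd = [66, 4, 66, 30, 91, 2, 40, 132, 17, 148, 162, 140, 16, 40, 0, 0]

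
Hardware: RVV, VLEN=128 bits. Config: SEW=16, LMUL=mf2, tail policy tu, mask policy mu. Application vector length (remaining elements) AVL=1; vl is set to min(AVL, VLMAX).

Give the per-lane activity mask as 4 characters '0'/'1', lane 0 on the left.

predicate = 1000

lanes per group: 128·1/2/16 = 4
AVL=1 ≤ VLMAX=4, so vl = 1
bits (lane 0 leftmost): 1000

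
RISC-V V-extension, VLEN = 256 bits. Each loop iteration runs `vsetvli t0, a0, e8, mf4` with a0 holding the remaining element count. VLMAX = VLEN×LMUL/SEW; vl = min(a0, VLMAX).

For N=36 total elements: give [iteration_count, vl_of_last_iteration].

VLMAX = VLEN×LMUL/SEW = 256×1/4/8 = 8
N=36: ⌈36/8⌉ = 5 iters; last vl = 36 − 4×8 = 4

[iterations, last_vl] = [5, 4]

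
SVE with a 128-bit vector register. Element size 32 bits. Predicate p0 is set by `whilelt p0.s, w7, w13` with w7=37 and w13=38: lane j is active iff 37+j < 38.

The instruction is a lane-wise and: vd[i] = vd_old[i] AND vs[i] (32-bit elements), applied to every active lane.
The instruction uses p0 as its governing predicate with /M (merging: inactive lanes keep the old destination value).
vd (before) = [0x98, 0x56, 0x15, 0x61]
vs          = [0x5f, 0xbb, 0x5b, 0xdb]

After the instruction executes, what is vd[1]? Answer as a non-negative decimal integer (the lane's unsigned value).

128-bit reg / 32-bit elem → 4 lanes
p0[j] = (37+j < 38); true for j=0..0 → 1 lanes set
[0] and(0x98,0x5f) = 0x18
[1] tail/keep = 0x56
[2] tail/keep = 0x15
[3] tail/keep = 0x61

vd[1] = 86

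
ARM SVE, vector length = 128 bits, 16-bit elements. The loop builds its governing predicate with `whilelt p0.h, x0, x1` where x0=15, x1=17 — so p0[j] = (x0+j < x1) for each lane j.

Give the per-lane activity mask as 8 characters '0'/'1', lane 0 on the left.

predicate = 11000000

128-bit reg / 16-bit elem → 8 lanes
p0[j] = (15+j < 17); true for j=0..1 → 2 lanes set
bits (lane 0 leftmost): 11000000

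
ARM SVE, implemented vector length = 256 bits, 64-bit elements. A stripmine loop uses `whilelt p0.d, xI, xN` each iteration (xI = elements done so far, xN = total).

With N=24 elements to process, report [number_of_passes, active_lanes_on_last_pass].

lane count: 256 div 64 = 4
N=24: ⌈24/4⌉ = 6 iters; last vl = 24 − 5×4 = 4

[iterations, last_vl] = [6, 4]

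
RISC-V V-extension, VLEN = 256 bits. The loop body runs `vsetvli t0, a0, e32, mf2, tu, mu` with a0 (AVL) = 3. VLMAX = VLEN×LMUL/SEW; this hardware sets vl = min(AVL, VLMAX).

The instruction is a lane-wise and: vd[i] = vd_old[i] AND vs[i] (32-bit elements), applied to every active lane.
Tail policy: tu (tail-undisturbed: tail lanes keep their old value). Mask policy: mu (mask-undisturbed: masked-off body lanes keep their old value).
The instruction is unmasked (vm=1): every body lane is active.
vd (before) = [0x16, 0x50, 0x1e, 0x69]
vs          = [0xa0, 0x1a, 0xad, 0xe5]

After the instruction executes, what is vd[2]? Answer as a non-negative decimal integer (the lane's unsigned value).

VLMAX = VLEN×LMUL/SEW = 256×1/2/32 = 4
vl ← min(3, 4) = 3
lane  0: and(0x16,0xa0) ⇒ 0x00
lane  1: and(0x50,0x1a) ⇒ 0x10
lane  2: and(0x1e,0xad) ⇒ 0x0c
lane  3: tail/keep ⇒ 0x69

vd[2] = 12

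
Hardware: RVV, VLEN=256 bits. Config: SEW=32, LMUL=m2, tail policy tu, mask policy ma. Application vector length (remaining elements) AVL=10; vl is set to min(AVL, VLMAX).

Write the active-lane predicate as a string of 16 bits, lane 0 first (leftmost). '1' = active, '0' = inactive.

predicate = 1111111111000000

lanes per group: 256·2/32 = 16
vl ← min(10, 16) = 10
bits (lane 0 leftmost): 1111111111000000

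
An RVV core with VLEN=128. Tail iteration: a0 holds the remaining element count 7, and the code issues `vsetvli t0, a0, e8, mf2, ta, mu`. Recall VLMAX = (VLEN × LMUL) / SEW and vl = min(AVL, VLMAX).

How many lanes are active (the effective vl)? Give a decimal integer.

vl = 7

VLMAX = (128 × 1/2) / 8 = 8 lanes
vl ← min(7, 8) = 7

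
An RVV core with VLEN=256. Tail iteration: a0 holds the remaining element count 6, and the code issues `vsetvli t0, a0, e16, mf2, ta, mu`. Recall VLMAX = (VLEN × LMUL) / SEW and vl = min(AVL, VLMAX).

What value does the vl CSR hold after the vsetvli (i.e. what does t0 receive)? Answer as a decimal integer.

VLMAX = VLEN×LMUL/SEW = 256×1/2/16 = 8
vl = min(AVL, VLMAX) = min(6, 8) = 6

vl = 6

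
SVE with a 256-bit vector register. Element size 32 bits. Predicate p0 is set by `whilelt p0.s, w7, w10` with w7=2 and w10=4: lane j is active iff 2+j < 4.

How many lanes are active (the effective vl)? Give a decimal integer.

256-bit reg / 32-bit elem → 8 lanes
whilelt: lane j active iff 2+j < 4 → j < 2 → 2 active

vl = 2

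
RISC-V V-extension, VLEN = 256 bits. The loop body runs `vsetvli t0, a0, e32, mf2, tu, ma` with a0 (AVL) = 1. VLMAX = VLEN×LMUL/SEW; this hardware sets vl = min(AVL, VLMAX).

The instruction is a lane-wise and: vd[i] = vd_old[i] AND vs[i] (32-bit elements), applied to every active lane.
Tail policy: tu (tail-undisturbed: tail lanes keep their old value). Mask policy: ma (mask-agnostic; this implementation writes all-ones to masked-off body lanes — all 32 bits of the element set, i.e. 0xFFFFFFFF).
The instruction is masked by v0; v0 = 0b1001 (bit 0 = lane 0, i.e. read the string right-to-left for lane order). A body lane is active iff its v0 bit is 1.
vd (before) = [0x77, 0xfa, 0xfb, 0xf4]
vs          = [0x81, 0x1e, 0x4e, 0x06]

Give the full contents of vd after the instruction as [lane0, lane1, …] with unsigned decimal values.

vd = [1, 250, 251, 244]

VLMAX = VLEN×LMUL/SEW = 256×1/2/32 = 4
vl ← min(1, 4) = 1
[0] and(0x77,0x81) = 0x01
[1] tail/keep = 0xfa
[2] tail/keep = 0xfb
[3] tail/keep = 0xf4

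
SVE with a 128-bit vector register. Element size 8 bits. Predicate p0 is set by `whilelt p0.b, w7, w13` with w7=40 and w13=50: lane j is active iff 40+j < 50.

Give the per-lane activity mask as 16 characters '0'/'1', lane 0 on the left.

lane count: 128 div 8 = 16
active while 40+j < 50, i.e. j ∈ [0,10) capped at 16 ⇒ 10
bits (lane 0 leftmost): 1111111111000000

predicate = 1111111111000000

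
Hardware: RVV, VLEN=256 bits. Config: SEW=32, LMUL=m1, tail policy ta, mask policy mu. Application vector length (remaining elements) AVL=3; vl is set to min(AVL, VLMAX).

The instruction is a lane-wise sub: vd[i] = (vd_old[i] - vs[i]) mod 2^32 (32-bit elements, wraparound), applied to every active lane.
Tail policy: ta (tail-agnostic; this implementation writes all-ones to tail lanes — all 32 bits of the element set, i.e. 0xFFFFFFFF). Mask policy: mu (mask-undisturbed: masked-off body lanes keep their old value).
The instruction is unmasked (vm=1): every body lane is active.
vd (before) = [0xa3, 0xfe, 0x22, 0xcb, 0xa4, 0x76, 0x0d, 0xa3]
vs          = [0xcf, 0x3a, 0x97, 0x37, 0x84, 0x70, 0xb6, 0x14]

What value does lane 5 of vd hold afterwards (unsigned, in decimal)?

VLMAX = VLEN×LMUL/SEW = 256×1/32 = 8
vl = min(AVL, VLMAX) = min(3, 8) = 3
lane  0: sub(0xa3,0xcf) ⇒ 0xffffffd4
lane  1: sub(0xfe,0x3a) ⇒ 0xc4
lane  2: sub(0x22,0x97) ⇒ 0xffffff8b
lane  3: tail/ones ⇒ 0xffffffff
lane  4: tail/ones ⇒ 0xffffffff
lane  5: tail/ones ⇒ 0xffffffff
lane  6: tail/ones ⇒ 0xffffffff
lane  7: tail/ones ⇒ 0xffffffff

vd[5] = 4294967295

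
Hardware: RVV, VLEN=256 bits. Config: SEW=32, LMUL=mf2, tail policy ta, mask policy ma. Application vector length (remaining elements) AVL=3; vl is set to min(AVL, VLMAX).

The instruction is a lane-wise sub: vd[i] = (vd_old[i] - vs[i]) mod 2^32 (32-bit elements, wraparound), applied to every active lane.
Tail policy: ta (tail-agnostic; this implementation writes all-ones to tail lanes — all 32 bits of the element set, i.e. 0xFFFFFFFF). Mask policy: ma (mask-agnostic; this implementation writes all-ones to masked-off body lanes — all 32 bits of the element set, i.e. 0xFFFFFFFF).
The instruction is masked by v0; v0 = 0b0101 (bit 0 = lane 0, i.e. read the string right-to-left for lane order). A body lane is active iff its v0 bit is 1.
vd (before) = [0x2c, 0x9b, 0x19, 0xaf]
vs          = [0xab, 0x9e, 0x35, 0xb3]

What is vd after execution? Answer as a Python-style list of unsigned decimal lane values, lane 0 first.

VLMAX = (256 × 1/2) / 32 = 4 lanes
vl = min(AVL, VLMAX) = min(3, 4) = 3
  i=0: sub(0x2c,0xab) → 4294967169
  i=1: mask-off/ones → 4294967295
  i=2: sub(0x19,0x35) → 4294967268
  i=3: tail/ones → 4294967295

vd = [4294967169, 4294967295, 4294967268, 4294967295]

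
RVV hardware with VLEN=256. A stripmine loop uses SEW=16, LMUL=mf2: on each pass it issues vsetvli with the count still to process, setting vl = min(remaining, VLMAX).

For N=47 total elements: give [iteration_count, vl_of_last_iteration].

[iterations, last_vl] = [6, 7]

VLMAX = VLEN×LMUL/SEW = 256×1/2/16 = 8
iterations = ceil(47/8) = 6; final-pass vl = 7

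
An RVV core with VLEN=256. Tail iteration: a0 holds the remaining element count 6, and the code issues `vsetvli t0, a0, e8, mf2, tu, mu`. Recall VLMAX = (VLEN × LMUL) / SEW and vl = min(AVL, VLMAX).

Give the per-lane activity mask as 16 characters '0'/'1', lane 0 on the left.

lanes per group: 256·1/2/8 = 16
vl ← min(6, 16) = 6
bits (lane 0 leftmost): 1111110000000000

predicate = 1111110000000000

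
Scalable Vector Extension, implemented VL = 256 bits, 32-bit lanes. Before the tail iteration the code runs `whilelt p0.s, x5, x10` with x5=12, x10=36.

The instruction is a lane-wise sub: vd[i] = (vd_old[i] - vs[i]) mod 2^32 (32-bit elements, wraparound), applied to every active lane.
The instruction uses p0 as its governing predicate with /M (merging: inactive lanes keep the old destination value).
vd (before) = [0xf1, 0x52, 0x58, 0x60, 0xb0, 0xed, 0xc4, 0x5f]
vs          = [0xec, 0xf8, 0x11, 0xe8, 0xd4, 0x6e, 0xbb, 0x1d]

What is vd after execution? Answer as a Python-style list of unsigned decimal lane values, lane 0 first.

256-bit reg / 32-bit elem → 8 lanes
whilelt: lane j active iff 12+j < 36 → j < 24 → 8 active
lane  0: sub(0xf1,0xec) ⇒ 0x05
lane  1: sub(0x52,0xf8) ⇒ 0xffffff5a
lane  2: sub(0x58,0x11) ⇒ 0x47
lane  3: sub(0x60,0xe8) ⇒ 0xffffff78
lane  4: sub(0xb0,0xd4) ⇒ 0xffffffdc
lane  5: sub(0xed,0x6e) ⇒ 0x7f
lane  6: sub(0xc4,0xbb) ⇒ 0x09
lane  7: sub(0x5f,0x1d) ⇒ 0x42

vd = [5, 4294967130, 71, 4294967160, 4294967260, 127, 9, 66]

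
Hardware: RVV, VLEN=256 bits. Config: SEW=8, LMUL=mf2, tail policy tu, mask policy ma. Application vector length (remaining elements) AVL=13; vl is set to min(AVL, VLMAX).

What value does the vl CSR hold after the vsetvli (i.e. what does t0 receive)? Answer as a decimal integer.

vl = 13

lanes per group: 256·1/2/8 = 16
vl ← min(13, 16) = 13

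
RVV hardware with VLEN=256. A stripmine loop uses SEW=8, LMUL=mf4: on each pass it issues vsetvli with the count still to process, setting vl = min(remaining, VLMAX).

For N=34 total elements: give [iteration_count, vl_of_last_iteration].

[iterations, last_vl] = [5, 2]

VLMAX = (256 × 1/4) / 8 = 8 lanes
N=34: ⌈34/8⌉ = 5 iters; last vl = 34 − 4×8 = 2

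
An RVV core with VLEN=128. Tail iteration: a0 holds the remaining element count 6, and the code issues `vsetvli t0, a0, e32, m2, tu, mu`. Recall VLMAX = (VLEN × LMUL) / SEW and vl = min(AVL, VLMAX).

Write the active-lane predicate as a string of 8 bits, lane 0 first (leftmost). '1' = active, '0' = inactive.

predicate = 11111100

lanes per group: 128·2/32 = 8
vl = min(AVL, VLMAX) = min(6, 8) = 6
bits (lane 0 leftmost): 11111100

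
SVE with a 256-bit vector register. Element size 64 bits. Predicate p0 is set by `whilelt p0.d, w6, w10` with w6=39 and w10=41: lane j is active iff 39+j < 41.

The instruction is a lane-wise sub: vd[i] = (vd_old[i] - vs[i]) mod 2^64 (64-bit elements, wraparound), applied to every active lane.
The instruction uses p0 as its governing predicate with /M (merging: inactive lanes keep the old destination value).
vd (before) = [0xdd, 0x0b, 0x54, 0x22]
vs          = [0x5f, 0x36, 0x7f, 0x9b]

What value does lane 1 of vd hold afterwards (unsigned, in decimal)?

lane count: 256 div 64 = 4
whilelt: lane j active iff 39+j < 41 → j < 2 → 2 active
vd[0] sub(0xdd,0x5f) -> 0x7e
vd[1] sub(0x0b,0x36) -> 0xffffffffffffffd5
vd[2] tail/keep -> 0x54
vd[3] tail/keep -> 0x22

vd[1] = 18446744073709551573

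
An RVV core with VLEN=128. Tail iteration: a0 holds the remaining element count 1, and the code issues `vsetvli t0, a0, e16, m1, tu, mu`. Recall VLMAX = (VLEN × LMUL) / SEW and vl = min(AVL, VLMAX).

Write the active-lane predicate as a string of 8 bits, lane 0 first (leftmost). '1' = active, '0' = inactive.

lanes per group: 128·1/16 = 8
vl = min(AVL, VLMAX) = min(1, 8) = 1
bits (lane 0 leftmost): 10000000

predicate = 10000000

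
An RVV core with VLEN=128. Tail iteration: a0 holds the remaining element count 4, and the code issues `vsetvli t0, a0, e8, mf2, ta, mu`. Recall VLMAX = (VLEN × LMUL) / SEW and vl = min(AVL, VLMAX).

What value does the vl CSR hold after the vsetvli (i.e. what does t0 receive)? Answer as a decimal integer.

VLMAX = VLEN×LMUL/SEW = 128×1/2/8 = 8
AVL=4 ≤ VLMAX=8, so vl = 4

vl = 4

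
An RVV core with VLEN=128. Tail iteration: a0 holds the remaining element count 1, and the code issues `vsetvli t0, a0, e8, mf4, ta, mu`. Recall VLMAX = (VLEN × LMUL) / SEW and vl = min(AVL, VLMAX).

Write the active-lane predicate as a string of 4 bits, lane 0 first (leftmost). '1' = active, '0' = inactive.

VLMAX = VLEN×LMUL/SEW = 128×1/4/8 = 4
vl ← min(1, 4) = 1
bits (lane 0 leftmost): 1000

predicate = 1000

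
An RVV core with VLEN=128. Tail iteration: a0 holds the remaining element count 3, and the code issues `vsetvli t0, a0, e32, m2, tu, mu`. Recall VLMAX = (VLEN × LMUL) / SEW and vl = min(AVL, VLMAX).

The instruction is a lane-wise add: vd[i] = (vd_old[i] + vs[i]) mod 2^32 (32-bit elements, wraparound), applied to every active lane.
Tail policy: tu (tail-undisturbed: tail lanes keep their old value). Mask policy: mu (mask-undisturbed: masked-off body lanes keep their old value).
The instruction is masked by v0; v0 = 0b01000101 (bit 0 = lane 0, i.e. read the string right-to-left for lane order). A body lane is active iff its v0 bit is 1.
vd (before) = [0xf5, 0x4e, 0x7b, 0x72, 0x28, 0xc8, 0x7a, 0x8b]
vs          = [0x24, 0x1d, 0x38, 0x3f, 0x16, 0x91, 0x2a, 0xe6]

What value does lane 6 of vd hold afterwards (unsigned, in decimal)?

lanes per group: 128·2/32 = 8
AVL=3 ≤ VLMAX=8, so vl = 3
lane  0: add(0xf5,0x24) ⇒ 0x119
lane  1: mask-off/keep ⇒ 0x4e
lane  2: add(0x7b,0x38) ⇒ 0xb3
lane  3: tail/keep ⇒ 0x72
lane  4: tail/keep ⇒ 0x28
lane  5: tail/keep ⇒ 0xc8
lane  6: tail/keep ⇒ 0x7a
lane  7: tail/keep ⇒ 0x8b

vd[6] = 122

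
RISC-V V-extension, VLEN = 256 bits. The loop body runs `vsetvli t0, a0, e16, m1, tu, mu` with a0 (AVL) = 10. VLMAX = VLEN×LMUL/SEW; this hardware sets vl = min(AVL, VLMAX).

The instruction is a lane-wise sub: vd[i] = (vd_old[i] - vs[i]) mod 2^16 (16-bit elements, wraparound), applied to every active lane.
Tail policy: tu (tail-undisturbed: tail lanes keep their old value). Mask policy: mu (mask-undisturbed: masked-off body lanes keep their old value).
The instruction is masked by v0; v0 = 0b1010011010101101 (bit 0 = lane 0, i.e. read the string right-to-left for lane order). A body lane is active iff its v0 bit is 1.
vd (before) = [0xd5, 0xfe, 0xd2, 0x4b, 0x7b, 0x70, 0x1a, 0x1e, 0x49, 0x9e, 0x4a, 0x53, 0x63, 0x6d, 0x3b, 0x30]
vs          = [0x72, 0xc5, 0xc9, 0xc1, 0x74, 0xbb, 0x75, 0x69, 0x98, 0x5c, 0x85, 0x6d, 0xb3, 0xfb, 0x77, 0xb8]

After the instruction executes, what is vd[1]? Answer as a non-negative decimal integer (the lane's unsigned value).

VLMAX = VLEN×LMUL/SEW = 256×1/16 = 16
vl ← min(10, 16) = 10
vd[0] sub(0xd5,0x72) -> 0x63
vd[1] mask-off/keep -> 0xfe
vd[2] sub(0xd2,0xc9) -> 0x09
vd[3] sub(0x4b,0xc1) -> 0xff8a
vd[4] mask-off/keep -> 0x7b
vd[5] sub(0x70,0xbb) -> 0xffb5
vd[6] mask-off/keep -> 0x1a
vd[7] sub(0x1e,0x69) -> 0xffb5
vd[8] mask-off/keep -> 0x49
vd[9] sub(0x9e,0x5c) -> 0x42
vd[10] tail/keep -> 0x4a
vd[11] tail/keep -> 0x53
vd[12] tail/keep -> 0x63
vd[13] tail/keep -> 0x6d
vd[14] tail/keep -> 0x3b
vd[15] tail/keep -> 0x30

vd[1] = 254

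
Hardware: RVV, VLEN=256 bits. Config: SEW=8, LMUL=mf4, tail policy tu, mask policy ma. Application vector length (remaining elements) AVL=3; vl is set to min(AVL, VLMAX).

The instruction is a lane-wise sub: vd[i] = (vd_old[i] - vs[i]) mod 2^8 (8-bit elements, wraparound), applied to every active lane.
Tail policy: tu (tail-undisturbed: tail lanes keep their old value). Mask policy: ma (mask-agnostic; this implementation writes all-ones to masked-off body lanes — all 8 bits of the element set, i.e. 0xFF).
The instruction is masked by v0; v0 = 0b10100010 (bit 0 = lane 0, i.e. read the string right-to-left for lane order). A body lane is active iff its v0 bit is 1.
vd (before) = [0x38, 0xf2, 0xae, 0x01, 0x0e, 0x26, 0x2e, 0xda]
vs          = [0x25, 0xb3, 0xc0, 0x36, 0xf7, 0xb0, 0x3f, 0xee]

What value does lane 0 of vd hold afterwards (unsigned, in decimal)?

VLMAX = VLEN×LMUL/SEW = 256×1/4/8 = 8
vl ← min(3, 8) = 3
  i=0: mask-off/ones → 255
  i=1: sub(0xf2,0xb3) → 63
  i=2: mask-off/ones → 255
  i=3: tail/keep → 1
  i=4: tail/keep → 14
  i=5: tail/keep → 38
  i=6: tail/keep → 46
  i=7: tail/keep → 218

vd[0] = 255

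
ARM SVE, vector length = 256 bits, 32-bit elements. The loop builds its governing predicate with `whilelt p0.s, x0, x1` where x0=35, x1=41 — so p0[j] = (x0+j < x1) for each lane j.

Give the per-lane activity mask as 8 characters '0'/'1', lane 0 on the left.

lane count: 256 div 32 = 8
p0[j] = (35+j < 41); true for j=0..5 → 6 lanes set
bits (lane 0 leftmost): 11111100

predicate = 11111100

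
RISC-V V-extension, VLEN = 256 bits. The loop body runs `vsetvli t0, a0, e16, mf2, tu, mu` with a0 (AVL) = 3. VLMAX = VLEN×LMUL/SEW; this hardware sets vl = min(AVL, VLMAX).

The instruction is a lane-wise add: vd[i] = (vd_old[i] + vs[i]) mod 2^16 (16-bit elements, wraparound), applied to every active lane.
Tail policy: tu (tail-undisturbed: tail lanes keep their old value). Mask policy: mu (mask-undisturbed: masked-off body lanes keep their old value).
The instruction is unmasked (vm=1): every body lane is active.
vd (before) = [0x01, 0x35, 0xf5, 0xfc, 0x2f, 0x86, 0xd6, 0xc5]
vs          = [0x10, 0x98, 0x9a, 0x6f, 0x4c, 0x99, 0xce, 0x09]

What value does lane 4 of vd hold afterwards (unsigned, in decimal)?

VLMAX = VLEN×LMUL/SEW = 256×1/2/16 = 8
vl ← min(3, 8) = 3
lane  0: add(0x01,0x10) ⇒ 0x11
lane  1: add(0x35,0x98) ⇒ 0xcd
lane  2: add(0xf5,0x9a) ⇒ 0x18f
lane  3: tail/keep ⇒ 0xfc
lane  4: tail/keep ⇒ 0x2f
lane  5: tail/keep ⇒ 0x86
lane  6: tail/keep ⇒ 0xd6
lane  7: tail/keep ⇒ 0xc5

vd[4] = 47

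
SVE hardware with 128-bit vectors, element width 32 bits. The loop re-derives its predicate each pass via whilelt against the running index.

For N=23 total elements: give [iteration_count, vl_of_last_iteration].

[iterations, last_vl] = [6, 3]

register lanes = 128/32 = 4
23 elements at 4/iter → 6 passes, remainder 3 on the last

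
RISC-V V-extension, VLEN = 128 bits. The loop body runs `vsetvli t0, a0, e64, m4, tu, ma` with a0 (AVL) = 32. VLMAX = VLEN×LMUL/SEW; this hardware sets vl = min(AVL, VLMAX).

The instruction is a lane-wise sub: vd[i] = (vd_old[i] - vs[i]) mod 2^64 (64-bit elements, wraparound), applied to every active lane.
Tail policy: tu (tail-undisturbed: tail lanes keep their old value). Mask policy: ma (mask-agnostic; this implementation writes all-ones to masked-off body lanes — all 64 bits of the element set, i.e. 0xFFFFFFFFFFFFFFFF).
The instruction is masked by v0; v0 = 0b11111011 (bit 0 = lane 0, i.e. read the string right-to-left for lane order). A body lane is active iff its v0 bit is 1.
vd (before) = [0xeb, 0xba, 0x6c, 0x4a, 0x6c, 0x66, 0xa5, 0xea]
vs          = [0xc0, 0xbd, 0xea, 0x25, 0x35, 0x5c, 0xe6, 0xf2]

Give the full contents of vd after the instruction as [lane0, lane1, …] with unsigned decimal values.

VLMAX = VLEN×LMUL/SEW = 128×4/64 = 8
vl = min(AVL, VLMAX) = min(32, 8) = 8
lane  0: sub(0xeb,0xc0) ⇒ 0x2b
lane  1: sub(0xba,0xbd) ⇒ 0xfffffffffffffffd
lane  2: mask-off/ones ⇒ 0xffffffffffffffff
lane  3: sub(0x4a,0x25) ⇒ 0x25
lane  4: sub(0x6c,0x35) ⇒ 0x37
lane  5: sub(0x66,0x5c) ⇒ 0x0a
lane  6: sub(0xa5,0xe6) ⇒ 0xffffffffffffffbf
lane  7: sub(0xea,0xf2) ⇒ 0xfffffffffffffff8

vd = [43, 18446744073709551613, 18446744073709551615, 37, 55, 10, 18446744073709551551, 18446744073709551608]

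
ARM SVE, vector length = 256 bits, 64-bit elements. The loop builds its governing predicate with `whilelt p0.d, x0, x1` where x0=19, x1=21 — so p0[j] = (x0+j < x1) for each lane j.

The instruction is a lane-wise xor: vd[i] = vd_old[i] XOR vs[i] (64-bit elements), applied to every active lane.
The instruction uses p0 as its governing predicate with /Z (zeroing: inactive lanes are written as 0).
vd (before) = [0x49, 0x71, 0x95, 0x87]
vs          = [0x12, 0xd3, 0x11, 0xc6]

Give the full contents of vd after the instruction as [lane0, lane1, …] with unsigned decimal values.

256-bit reg / 64-bit elem → 4 lanes
whilelt: lane j active iff 19+j < 21 → j < 2 → 2 active
vd[0] xor(0x49,0x12) -> 0x5b
vd[1] xor(0x71,0xd3) -> 0xa2
vd[2] tail/zero -> 0x00
vd[3] tail/zero -> 0x00

vd = [91, 162, 0, 0]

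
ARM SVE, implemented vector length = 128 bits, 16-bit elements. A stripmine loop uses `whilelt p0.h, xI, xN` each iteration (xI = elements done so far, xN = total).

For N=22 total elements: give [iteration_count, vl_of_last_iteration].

[iterations, last_vl] = [3, 6]

lane count: 128 div 16 = 8
iterations = ceil(22/8) = 3; final-pass vl = 6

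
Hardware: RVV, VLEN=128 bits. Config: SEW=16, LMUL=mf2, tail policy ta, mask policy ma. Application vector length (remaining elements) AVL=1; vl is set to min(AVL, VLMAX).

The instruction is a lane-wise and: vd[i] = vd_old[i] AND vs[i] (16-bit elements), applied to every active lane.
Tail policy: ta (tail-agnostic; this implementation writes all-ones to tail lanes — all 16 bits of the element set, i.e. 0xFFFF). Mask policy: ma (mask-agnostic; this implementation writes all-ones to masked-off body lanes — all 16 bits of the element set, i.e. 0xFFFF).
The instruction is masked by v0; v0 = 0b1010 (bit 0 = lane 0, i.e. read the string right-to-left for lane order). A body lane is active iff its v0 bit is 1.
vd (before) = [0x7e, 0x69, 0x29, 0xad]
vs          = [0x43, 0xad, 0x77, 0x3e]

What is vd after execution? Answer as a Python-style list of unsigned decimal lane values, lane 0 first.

vd = [65535, 65535, 65535, 65535]

VLMAX = VLEN×LMUL/SEW = 128×1/2/16 = 4
vl ← min(1, 4) = 1
lane  0: mask-off/ones ⇒ 0xffff
lane  1: tail/ones ⇒ 0xffff
lane  2: tail/ones ⇒ 0xffff
lane  3: tail/ones ⇒ 0xffff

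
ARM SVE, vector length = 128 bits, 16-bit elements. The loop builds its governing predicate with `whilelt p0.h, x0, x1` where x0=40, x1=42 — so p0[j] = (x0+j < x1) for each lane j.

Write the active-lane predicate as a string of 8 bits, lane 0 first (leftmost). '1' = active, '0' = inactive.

predicate = 11000000

register lanes = 128/16 = 8
whilelt: lane j active iff 40+j < 42 → j < 2 → 2 active
bits (lane 0 leftmost): 11000000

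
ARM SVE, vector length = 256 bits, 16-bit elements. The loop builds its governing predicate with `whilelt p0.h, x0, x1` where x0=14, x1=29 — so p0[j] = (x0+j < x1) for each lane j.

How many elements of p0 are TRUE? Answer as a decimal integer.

lane count: 256 div 16 = 16
p0[j] = (14+j < 29); true for j=0..14 → 15 lanes set

vl = 15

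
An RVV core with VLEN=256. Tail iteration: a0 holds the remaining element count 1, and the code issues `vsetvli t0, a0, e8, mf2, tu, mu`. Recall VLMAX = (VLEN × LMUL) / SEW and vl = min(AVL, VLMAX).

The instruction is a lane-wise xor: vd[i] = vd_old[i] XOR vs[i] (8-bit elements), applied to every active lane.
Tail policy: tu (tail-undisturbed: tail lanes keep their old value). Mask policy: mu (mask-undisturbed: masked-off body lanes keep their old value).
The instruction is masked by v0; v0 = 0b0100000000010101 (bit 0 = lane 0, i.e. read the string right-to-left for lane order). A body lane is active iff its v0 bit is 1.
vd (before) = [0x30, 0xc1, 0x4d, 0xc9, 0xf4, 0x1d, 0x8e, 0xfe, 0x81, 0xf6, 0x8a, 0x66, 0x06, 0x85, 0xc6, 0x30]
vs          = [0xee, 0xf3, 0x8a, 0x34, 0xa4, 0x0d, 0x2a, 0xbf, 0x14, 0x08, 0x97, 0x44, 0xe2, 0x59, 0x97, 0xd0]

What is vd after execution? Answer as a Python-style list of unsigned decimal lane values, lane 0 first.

vd = [222, 193, 77, 201, 244, 29, 142, 254, 129, 246, 138, 102, 6, 133, 198, 48]

VLMAX = VLEN×LMUL/SEW = 256×1/2/8 = 16
vl = min(AVL, VLMAX) = min(1, 16) = 1
vd[0] xor(0x30,0xee) -> 0xde
vd[1] tail/keep -> 0xc1
vd[2] tail/keep -> 0x4d
vd[3] tail/keep -> 0xc9
vd[4] tail/keep -> 0xf4
vd[5] tail/keep -> 0x1d
vd[6] tail/keep -> 0x8e
vd[7] tail/keep -> 0xfe
vd[8] tail/keep -> 0x81
vd[9] tail/keep -> 0xf6
vd[10] tail/keep -> 0x8a
vd[11] tail/keep -> 0x66
vd[12] tail/keep -> 0x06
vd[13] tail/keep -> 0x85
vd[14] tail/keep -> 0xc6
vd[15] tail/keep -> 0x30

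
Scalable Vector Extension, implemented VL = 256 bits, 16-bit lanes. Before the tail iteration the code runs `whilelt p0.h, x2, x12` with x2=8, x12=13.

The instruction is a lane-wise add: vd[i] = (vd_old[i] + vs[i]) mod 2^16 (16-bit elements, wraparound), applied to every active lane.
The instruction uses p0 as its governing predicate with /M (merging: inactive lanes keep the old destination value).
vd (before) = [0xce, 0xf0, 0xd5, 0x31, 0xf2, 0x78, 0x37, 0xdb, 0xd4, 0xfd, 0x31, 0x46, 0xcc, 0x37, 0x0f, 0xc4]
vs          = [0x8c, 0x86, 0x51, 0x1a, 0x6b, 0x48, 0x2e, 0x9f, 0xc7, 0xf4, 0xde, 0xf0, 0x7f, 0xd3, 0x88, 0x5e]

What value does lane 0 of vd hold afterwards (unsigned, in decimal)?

vd[0] = 346

256-bit reg / 16-bit elem → 16 lanes
whilelt: lane j active iff 8+j < 13 → j < 5 → 5 active
lane  0: add(0xce,0x8c) ⇒ 0x15a
lane  1: add(0xf0,0x86) ⇒ 0x176
lane  2: add(0xd5,0x51) ⇒ 0x126
lane  3: add(0x31,0x1a) ⇒ 0x4b
lane  4: add(0xf2,0x6b) ⇒ 0x15d
lane  5: tail/keep ⇒ 0x78
lane  6: tail/keep ⇒ 0x37
lane  7: tail/keep ⇒ 0xdb
lane  8: tail/keep ⇒ 0xd4
lane  9: tail/keep ⇒ 0xfd
lane 10: tail/keep ⇒ 0x31
lane 11: tail/keep ⇒ 0x46
lane 12: tail/keep ⇒ 0xcc
lane 13: tail/keep ⇒ 0x37
lane 14: tail/keep ⇒ 0x0f
lane 15: tail/keep ⇒ 0xc4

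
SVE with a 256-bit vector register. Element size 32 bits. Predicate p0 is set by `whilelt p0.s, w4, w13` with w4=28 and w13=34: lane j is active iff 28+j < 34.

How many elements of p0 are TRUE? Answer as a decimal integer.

vl = 6

256-bit reg / 32-bit elem → 8 lanes
active while 28+j < 34, i.e. j ∈ [0,6) capped at 8 ⇒ 6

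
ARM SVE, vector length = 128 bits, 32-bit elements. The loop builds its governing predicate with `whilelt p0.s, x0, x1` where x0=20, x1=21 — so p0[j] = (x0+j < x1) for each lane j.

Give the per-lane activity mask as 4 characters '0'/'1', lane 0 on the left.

predicate = 1000

128-bit reg / 32-bit elem → 4 lanes
p0[j] = (20+j < 21); true for j=0..0 → 1 lanes set
bits (lane 0 leftmost): 1000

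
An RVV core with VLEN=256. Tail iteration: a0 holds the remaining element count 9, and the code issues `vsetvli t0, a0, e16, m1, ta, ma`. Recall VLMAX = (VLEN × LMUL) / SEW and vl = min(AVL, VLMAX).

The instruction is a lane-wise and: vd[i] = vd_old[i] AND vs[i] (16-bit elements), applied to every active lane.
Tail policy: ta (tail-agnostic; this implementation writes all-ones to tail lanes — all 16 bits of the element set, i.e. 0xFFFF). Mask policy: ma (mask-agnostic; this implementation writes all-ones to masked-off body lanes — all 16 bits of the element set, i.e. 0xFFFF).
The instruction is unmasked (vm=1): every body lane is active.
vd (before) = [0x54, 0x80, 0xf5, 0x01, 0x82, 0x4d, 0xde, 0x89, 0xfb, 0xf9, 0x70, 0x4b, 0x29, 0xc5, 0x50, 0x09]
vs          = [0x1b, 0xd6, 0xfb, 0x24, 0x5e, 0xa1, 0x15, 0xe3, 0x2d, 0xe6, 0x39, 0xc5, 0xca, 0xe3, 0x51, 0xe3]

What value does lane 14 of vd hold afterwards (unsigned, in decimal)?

vd[14] = 65535

VLMAX = (256 × 1) / 16 = 16 lanes
vl = min(AVL, VLMAX) = min(9, 16) = 9
vd[0] and(0x54,0x1b) -> 0x10
vd[1] and(0x80,0xd6) -> 0x80
vd[2] and(0xf5,0xfb) -> 0xf1
vd[3] and(0x01,0x24) -> 0x00
vd[4] and(0x82,0x5e) -> 0x02
vd[5] and(0x4d,0xa1) -> 0x01
vd[6] and(0xde,0x15) -> 0x14
vd[7] and(0x89,0xe3) -> 0x81
vd[8] and(0xfb,0x2d) -> 0x29
vd[9] tail/ones -> 0xffff
vd[10] tail/ones -> 0xffff
vd[11] tail/ones -> 0xffff
vd[12] tail/ones -> 0xffff
vd[13] tail/ones -> 0xffff
vd[14] tail/ones -> 0xffff
vd[15] tail/ones -> 0xffff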